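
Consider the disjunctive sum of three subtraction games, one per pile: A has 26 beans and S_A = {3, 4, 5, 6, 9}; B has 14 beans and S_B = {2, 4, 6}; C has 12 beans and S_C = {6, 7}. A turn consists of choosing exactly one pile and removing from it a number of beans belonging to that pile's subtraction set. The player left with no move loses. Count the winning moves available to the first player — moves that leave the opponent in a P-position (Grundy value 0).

2

Pile A, S = {3, 4, 5, 6, 9}:
G(0) = 0
G(1) = mex{} = 0
G(2) = mex{} = 0
G(3) = mex{0} = 1
G(4) = mex{0,0} = 1
G(5) = mex{0,0,0} = 1
G(6) = mex{1,0,0,0} = 2
G(7) = mex{1,1,0,0} = 2
G(8) = mex{1,1,1,0} = 2
G(9) = mex{2,1,1,1,0} = 3
G(10) = mex{2,2,1,1,0} = 3
G(11) = mex{2,2,2,1,0} = 3
G(12) = mex{3,2,2,2,1} = 0
G(13) = mex{3,3,2,2,1} = 0
G(14) = mex{3,3,3,2,1} = 0
G(15) = mex{0,3,3,3,2} = 1
G(16) = mex{0,0,3,3,2} = 1
G(17) = mex{0,0,0,3,2} = 1
G(18) = mex{1,0,0,0,3} = 2
G(19) = mex{1,1,0,0,3} = 2
G(20) = mex{1,1,1,0,3} = 2
G(21) = mex{2,1,1,1,0} = 3
G(22) = mex{2,2,1,1,0} = 3
G(23) = mex{2,2,2,1,0} = 3
G(24) = mex{3,2,2,2,1} = 0
G(25) = mex{3,3,2,2,1} = 0
G(26) = mex{3,3,3,2,1} = 0
G_A(26) = 0.
Pile B, S = {2, 4, 6}:
n :  0  1  2  3  4  5  6  7  8  9 10 11 12 13 14
G :  0  0  1  1  2  2  3  3  0  0  1  1  2  2  3
G_B(14) = 3.
Pile C, S = {6, 7}:
G(0) = 0
G(1) = mex{} = 0
G(2) = mex{} = 0
G(3) = mex{} = 0
G(4) = mex{} = 0
G(5) = mex{} = 0
G(6) = mex{0} = 1
G(7) = mex{0,0} = 1
G(8) = mex{0,0} = 1
G(9) = mex{0,0} = 1
G(10) = mex{0,0} = 1
G(11) = mex{0,0} = 1
G(12) = mex{1,0} = 2
G_C(12) = 2.
Combined Grundy value = 0 ⊕ 3 ⊕ 2 = 1.
A winning move leaves total XOR = 0, i.e. changes one component's Grundy value g to g ⊕ X where X is the current total.
Pile A: need g' = 0⊕1 = 1. Options: 26−3→G=3, 26−4→G=3, 26−5→G=3, 26−6→G=2, 26−9→G=1. Hits: 1.
Pile B: need g' = 3⊕1 = 2. Options: 14−2→G=2, 14−4→G=1, 14−6→G=0. Hits: 1.
Pile C: need g' = 2⊕1 = 3. Options: 12−6→G=1, 12−7→G=0. Hits: 0.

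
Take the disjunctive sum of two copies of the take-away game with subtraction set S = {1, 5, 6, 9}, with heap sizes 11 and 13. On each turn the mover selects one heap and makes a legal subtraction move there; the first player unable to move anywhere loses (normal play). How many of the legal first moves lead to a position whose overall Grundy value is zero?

2

All heaps use S = {1, 5, 6, 9}:
n :  0  1  2  3  4  5  6  7  8  9 10 11 12 13
G :  0  1  0  1  0  1  2  3  2  3  2  3  0  1
Heap A: G(11) = 3.
Heap B: G(13) = 1.
Combined Grundy value = 3 ⊕ 1 = 2.
A winning move leaves total XOR = 0, i.e. changes one component's Grundy value g to g ⊕ X where X is the current total.
Heap A: need g' = 3⊕2 = 1. Options: 11−1→G=2, 11−5→G=2, 11−6→G=1, 11−9→G=0. Hits: 1.
Heap B: need g' = 1⊕2 = 3. Options: 13−1→G=0, 13−5→G=2, 13−6→G=3, 13−9→G=0. Hits: 1.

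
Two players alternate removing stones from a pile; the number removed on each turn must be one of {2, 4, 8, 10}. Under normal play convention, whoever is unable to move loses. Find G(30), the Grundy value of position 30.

G(0) = 0
G(1) = mex{} = 0
G(2) = mex{0} = 1
G(3) = mex{0} = 1
G(4) = mex{1,0} = 2
G(5) = mex{1,0} = 2
G(6) = mex{2,1} = 0
G(7) = mex{2,1} = 0
G(8) = mex{0,2,0} = 1
G(9) = mex{0,2,0} = 1
G(10) = mex{1,0,1,0} = 2
G(11) = mex{1,0,1,0} = 2
G(12) = mex{2,1,2,1} = 0
G(13) = mex{2,1,2,1} = 0
G(14) = mex{0,2,0,2} = 1
G(15) = mex{0,2,0,2} = 1
G(16) = mex{1,0,1,0} = 2
G(17) = mex{1,0,1,0} = 2
G(18) = mex{2,1,2,1} = 0
G(19) = mex{2,1,2,1} = 0
G(20) = mex{0,2,0,2} = 1
G(21) = mex{0,2,0,2} = 1
G(22) = mex{1,0,1,0} = 2
G(23) = mex{1,0,1,0} = 2
G(24) = mex{2,1,2,1} = 0
G(25) = mex{2,1,2,1} = 0
G(26) = mex{0,2,0,2} = 1
G(27) = mex{0,2,0,2} = 1
G(28) = mex{1,0,1,0} = 2
G(29) = mex{1,0,1,0} = 2
G(30) = mex{2,1,2,1} = 0

0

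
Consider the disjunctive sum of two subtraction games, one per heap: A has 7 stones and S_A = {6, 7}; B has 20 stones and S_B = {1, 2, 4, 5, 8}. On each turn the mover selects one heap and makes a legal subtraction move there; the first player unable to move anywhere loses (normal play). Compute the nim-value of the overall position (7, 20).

Heap A, S = {6, 7}:
G(0) = 0
G(1) = mex{} = 0
G(2) = mex{} = 0
G(3) = mex{} = 0
G(4) = mex{} = 0
G(5) = mex{} = 0
G(6) = mex{0} = 1
G(7) = mex{0,0} = 1
G_A(7) = 1.
Heap B, S = {1, 2, 4, 5, 8}:
n :  0  1  2  3  4  5  6  7  8  9 10 11 12 13 14 15 16 17 18 19 20
G :  0  1  2  0  1  2  0  1  2  0  1  2  0  1  2  0  1  2  0  1  2
G_B(20) = 2.
Combined Grundy value = 1 ⊕ 2 = 3.

3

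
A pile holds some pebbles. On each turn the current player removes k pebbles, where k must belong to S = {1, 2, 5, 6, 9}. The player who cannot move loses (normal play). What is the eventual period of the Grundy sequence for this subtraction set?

7

G(0) = 0
G(1) = mex{0} = 1
G(2) = mex{1,0} = 2
G(3) = mex{2,1} = 0
G(4) = mex{0,2} = 1
G(5) = mex{1,0,0} = 2
G(6) = mex{2,1,1,0} = 3
G(7) = mex{3,2,2,1} = 0
G(8) = mex{0,3,0,2} = 1
G(9) = mex{1,0,1,0,0} = 2
G(10) = mex{2,1,2,1,1} = 0
G(11) = mex{0,2,3,2,2} = 1
G(12) = mex{1,0,0,3,0} = 2
G(13) = mex{2,1,1,0,1} = 3
G(14) = mex{3,2,2,1,2} = 0
G(15) = mex{0,3,0,2,3} = 1
G(16) = mex{1,0,1,0,0} = 2
G(17) = mex{2,1,2,1,1} = 0
G(n+7) = G(n) holds for n = 0,…,8 (a full window of length max(S) = 9), so the sequence is purely periodic with period 7.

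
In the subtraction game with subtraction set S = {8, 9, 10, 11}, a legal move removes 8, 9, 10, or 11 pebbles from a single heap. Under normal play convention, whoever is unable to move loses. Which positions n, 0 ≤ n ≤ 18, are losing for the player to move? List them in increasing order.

0, 1, 2, 3, 4, 5, 6, 7

G(0) = 0
G(1) = mex{} = 0
G(2) = mex{} = 0
G(3) = mex{} = 0
G(4) = mex{} = 0
G(5) = mex{} = 0
G(6) = mex{} = 0
G(7) = mex{} = 0
G(8) = mex{0} = 1
G(9) = mex{0,0} = 1
G(10) = mex{0,0,0} = 1
G(11) = mex{0,0,0,0} = 1
G(12) = mex{0,0,0,0} = 1
G(13) = mex{0,0,0,0} = 1
G(14) = mex{0,0,0,0} = 1
G(15) = mex{0,0,0,0} = 1
G(16) = mex{1,0,0,0} = 2
G(17) = mex{1,1,0,0} = 2
G(18) = mex{1,1,1,0} = 2
P-positions are exactly the n with G(n) = 0.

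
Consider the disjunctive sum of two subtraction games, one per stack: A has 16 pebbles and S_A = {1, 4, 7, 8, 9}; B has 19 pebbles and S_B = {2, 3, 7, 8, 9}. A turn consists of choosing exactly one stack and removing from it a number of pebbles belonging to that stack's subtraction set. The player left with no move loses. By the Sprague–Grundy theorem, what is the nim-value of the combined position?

0

Stack A, S = {1, 4, 7, 8, 9}:
n :  0  1  2  3  4  5  6  7  8  9 10 11 12 13 14 15 16
G :  0  1  0  1  2  0  1  2  3  2  3  4  5  3  4  0  1
G_A(16) = 1.
Stack B, S = {2, 3, 7, 8, 9}:
n :  0  1  2  3  4  5  6  7  8  9 10 11 12 13 14 15 16 17 18 19
G :  0  0  1  1  2  0  0  1  1  2  2  0  3  1  2  2  0  0  1  1
G_B(19) = 1.
Combined Grundy value = 1 ⊕ 1 = 0.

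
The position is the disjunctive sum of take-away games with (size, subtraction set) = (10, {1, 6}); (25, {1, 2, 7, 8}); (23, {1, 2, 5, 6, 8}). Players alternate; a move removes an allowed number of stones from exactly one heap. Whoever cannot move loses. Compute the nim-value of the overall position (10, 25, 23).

Heap A, S = {1, 6}:
n :  0  1  2  3  4  5  6  7  8  9 10
G :  0  1  0  1  0  1  2  0  1  0  1
G_A(10) = 1.
Heap B, S = {1, 2, 7, 8}:
n :  0  1  2  3  4  5  6  7  8  9 10 11 12 13 14 15 16 17 18 19 20 21 22 23 24 25
G :  0  1  2  0  1  2  0  1  2  0  1  2  0  1  2  0  1  2  0  1  2  0  1  2  0  1
G_B(25) = 1.
Heap C, S = {1, 2, 5, 6, 8}:
n :  0  1  2  3  4  5  6  7  8  9 10 11 12 13 14 15 16 17 18 19 20 21 22 23
G :  0  1  2  0  1  2  3  0  1  2  0  1  2  3  0  1  2  0  1  2  3  0  1  2
G_C(23) = 2.
Combined Grundy value = 1 ⊕ 1 ⊕ 2 = 2.

2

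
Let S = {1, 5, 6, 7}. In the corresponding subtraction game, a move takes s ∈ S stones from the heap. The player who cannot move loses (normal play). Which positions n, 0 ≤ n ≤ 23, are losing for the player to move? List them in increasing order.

0, 2, 4, 12, 14, 16

G(0) = 0
G(1) = mex{0} = 1
G(2) = mex{1} = 0
G(3) = mex{0} = 1
G(4) = mex{1} = 0
G(5) = mex{0,0} = 1
G(6) = mex{1,1,0} = 2
G(7) = mex{2,0,1,0} = 3
G(8) = mex{3,1,0,1} = 2
G(9) = mex{2,0,1,0} = 3
G(10) = mex{3,1,0,1} = 2
G(11) = mex{2,2,1,0} = 3
G(12) = mex{3,3,2,1} = 0
G(13) = mex{0,2,3,2} = 1
G(14) = mex{1,3,2,3} = 0
G(15) = mex{0,2,3,2} = 1
G(16) = mex{1,3,2,3} = 0
G(17) = mex{0,0,3,2} = 1
G(18) = mex{1,1,0,3} = 2
G(19) = mex{2,0,1,0} = 3
G(20) = mex{3,1,0,1} = 2
G(21) = mex{2,0,1,0} = 3
G(22) = mex{3,1,0,1} = 2
G(23) = mex{2,2,1,0} = 3
P-positions are exactly the n with G(n) = 0.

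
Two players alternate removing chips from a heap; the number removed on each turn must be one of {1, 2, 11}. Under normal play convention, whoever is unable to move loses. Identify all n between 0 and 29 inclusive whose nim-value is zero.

n :  0  1  2  3  4  5  6  7  8  9 10 11 12 13 14 15 16 17 18 19 20 21 22 23 24 25 26 27 28 29
G :  0  1  2  0  1  2  0  1  2  0  1  2  0  1  2  0  1  2  0  1  2  0  1  2  0  1  2  0  1  2
P-positions are exactly the n with G(n) = 0.

0, 3, 6, 9, 12, 15, 18, 21, 24, 27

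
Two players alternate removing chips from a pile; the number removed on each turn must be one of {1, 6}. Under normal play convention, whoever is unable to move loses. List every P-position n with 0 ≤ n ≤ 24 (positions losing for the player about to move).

G(0) = 0
G(1) = mex{0} = 1
G(2) = mex{1} = 0
G(3) = mex{0} = 1
G(4) = mex{1} = 0
G(5) = mex{0} = 1
G(6) = mex{1,0} = 2
G(7) = mex{2,1} = 0
G(8) = mex{0,0} = 1
G(9) = mex{1,1} = 0
G(10) = mex{0,0} = 1
G(11) = mex{1,1} = 0
G(12) = mex{0,2} = 1
G(13) = mex{1,0} = 2
G(14) = mex{2,1} = 0
G(15) = mex{0,0} = 1
G(16) = mex{1,1} = 0
G(17) = mex{0,0} = 1
G(18) = mex{1,1} = 0
G(19) = mex{0,2} = 1
G(20) = mex{1,0} = 2
G(21) = mex{2,1} = 0
G(22) = mex{0,0} = 1
G(23) = mex{1,1} = 0
G(24) = mex{0,0} = 1
P-positions are exactly the n with G(n) = 0.

0, 2, 4, 7, 9, 11, 14, 16, 18, 21, 23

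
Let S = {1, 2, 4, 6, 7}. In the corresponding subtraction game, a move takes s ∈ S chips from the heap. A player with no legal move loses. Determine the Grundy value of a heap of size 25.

1

n :  0  1  2  3  4  5  6  7  8  9 10 11 12 13 14 15 16 17 18 19 20 21 22 23 24 25
G :  0  1  2  0  1  2  3  4  0  1  2  0  1  2  3  4  0  1  2  0  1  2  3  4  0  1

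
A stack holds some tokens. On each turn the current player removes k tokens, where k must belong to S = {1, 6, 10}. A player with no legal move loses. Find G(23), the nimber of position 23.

G(0) = 0
G(1) = mex{0} = 1
G(2) = mex{1} = 0
G(3) = mex{0} = 1
G(4) = mex{1} = 0
G(5) = mex{0} = 1
G(6) = mex{1,0} = 2
G(7) = mex{2,1} = 0
G(8) = mex{0,0} = 1
G(9) = mex{1,1} = 0
G(10) = mex{0,0,0} = 1
G(11) = mex{1,1,1} = 0
G(12) = mex{0,2,0} = 1
G(13) = mex{1,0,1} = 2
G(14) = mex{2,1,0} = 3
G(15) = mex{3,0,1} = 2
G(16) = mex{2,1,2} = 0
G(17) = mex{0,0,0} = 1
G(18) = mex{1,1,1} = 0
G(19) = mex{0,2,0} = 1
G(20) = mex{1,3,1} = 0
G(21) = mex{0,2,0} = 1
G(22) = mex{1,0,1} = 2
G(23) = mex{2,1,2} = 0

0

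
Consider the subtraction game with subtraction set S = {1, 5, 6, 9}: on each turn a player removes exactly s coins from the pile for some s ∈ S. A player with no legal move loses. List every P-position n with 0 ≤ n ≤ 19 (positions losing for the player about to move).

n :  0  1  2  3  4  5  6  7  8  9 10 11 12 13 14 15 16 17 18 19
G :  0  1  0  1  0  1  2  3  2  3  2  3  0  1  0  1  0  1  2  3
P-positions are exactly the n with G(n) = 0.

0, 2, 4, 12, 14, 16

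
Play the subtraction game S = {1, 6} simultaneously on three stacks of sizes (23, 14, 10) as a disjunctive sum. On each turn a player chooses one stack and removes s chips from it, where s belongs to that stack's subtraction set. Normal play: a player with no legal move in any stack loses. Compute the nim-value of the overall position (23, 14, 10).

All stacks use S = {1, 6}:
n :  0  1  2  3  4  5  6  7  8  9 10 11 12 13 14 15 16 17 18 19 20 21 22 23
G :  0  1  0  1  0  1  2  0  1  0  1  0  1  2  0  1  0  1  0  1  2  0  1  0
Stack A: G(23) = 0.
Stack B: G(14) = 0.
Stack C: G(10) = 1.
Combined Grundy value = 0 ⊕ 0 ⊕ 1 = 1.

1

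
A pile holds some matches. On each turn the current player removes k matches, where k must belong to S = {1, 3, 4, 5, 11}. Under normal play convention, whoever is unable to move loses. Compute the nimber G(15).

n :  0  1  2  3  4  5  6  7  8  9 10 11 12 13 14 15
G :  0  1  0  1  2  3  2  3  0  1  0  1  2  3  2  3

3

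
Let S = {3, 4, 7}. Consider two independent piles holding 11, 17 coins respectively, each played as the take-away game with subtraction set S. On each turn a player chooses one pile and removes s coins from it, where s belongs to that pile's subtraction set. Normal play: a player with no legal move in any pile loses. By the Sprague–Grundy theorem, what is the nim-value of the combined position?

All piles use S = {3, 4, 7}:
n :  0  1  2  3  4  5  6  7  8  9 10 11 12 13 14 15 16 17
G :  0  0  0  1  1  1  2  2  2  3  0  0  0  1  1  1  2  2
Pile A: G(11) = 0.
Pile B: G(17) = 2.
Combined Grundy value = 0 ⊕ 2 = 2.

2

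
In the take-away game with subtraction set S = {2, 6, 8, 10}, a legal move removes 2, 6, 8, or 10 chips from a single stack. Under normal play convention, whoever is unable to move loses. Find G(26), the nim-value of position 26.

3

G(0) = 0
G(1) = mex{} = 0
G(2) = mex{0} = 1
G(3) = mex{0} = 1
G(4) = mex{1} = 0
G(5) = mex{1} = 0
G(6) = mex{0,0} = 1
G(7) = mex{0,0} = 1
G(8) = mex{1,1,0} = 2
G(9) = mex{1,1,0} = 2
G(10) = mex{2,0,1,0} = 3
G(11) = mex{2,0,1,0} = 3
G(12) = mex{3,1,0,1} = 2
G(13) = mex{3,1,0,1} = 2
G(14) = mex{2,2,1,0} = 3
G(15) = mex{2,2,1,0} = 3
G(16) = mex{3,3,2,1} = 0
G(17) = mex{3,3,2,1} = 0
G(18) = mex{0,2,3,2} = 1
G(19) = mex{0,2,3,2} = 1
G(20) = mex{1,3,2,3} = 0
G(21) = mex{1,3,2,3} = 0
G(22) = mex{0,0,3,2} = 1
G(23) = mex{0,0,3,2} = 1
G(24) = mex{1,1,0,3} = 2
G(25) = mex{1,1,0,3} = 2
G(26) = mex{2,0,1,0} = 3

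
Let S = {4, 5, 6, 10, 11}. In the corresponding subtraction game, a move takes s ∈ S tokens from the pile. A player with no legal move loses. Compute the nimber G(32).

0

G(0) = 0
G(1) = mex{} = 0
G(2) = mex{} = 0
G(3) = mex{} = 0
G(4) = mex{0} = 1
G(5) = mex{0,0} = 1
G(6) = mex{0,0,0} = 1
G(7) = mex{0,0,0} = 1
G(8) = mex{1,0,0} = 2
G(9) = mex{1,1,0} = 2
G(10) = mex{1,1,1,0} = 2
G(11) = mex{1,1,1,0,0} = 2
G(12) = mex{2,1,1,0,0} = 3
G(13) = mex{2,2,1,0,0} = 3
G(14) = mex{2,2,2,1,0} = 3
G(15) = mex{2,2,2,1,1} = 0
G(16) = mex{3,2,2,1,1} = 0
G(17) = mex{3,3,2,1,1} = 0
G(18) = mex{3,3,3,2,1} = 0
G(19) = mex{0,3,3,2,2} = 1
G(20) = mex{0,0,3,2,2} = 1
G(21) = mex{0,0,0,2,2} = 1
G(22) = mex{0,0,0,3,2} = 1
G(23) = mex{1,0,0,3,3} = 2
G(24) = mex{1,1,0,3,3} = 2
G(25) = mex{1,1,1,0,3} = 2
G(26) = mex{1,1,1,0,0} = 2
G(27) = mex{2,1,1,0,0} = 3
G(28) = mex{2,2,1,0,0} = 3
G(29) = mex{2,2,2,1,0} = 3
G(30) = mex{2,2,2,1,1} = 0
G(31) = mex{3,2,2,1,1} = 0
G(32) = mex{3,3,2,1,1} = 0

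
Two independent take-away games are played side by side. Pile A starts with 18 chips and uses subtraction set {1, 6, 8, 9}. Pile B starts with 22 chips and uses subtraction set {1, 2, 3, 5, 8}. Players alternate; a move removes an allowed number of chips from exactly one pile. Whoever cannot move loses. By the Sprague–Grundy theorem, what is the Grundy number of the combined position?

Pile A, S = {1, 6, 8, 9}:
n :  0  1  2  3  4  5  6  7  8  9 10 11 12 13 14 15 16 17 18
G :  0  1  0  1  0  1  2  0  1  2  3  2  3  2  0  1  2  0  1
G_A(18) = 1.
Pile B, S = {1, 2, 3, 5, 8}:
n :  0  1  2  3  4  5  6  7  8  9 10 11 12 13 14 15 16 17 18 19 20 21 22
G :  0  1  2  3  0  1  2  3  4  5  0  1  2  3  0  1  2  3  4  5  0  1  2
G_B(22) = 2.
Combined Grundy value = 1 ⊕ 2 = 3.

3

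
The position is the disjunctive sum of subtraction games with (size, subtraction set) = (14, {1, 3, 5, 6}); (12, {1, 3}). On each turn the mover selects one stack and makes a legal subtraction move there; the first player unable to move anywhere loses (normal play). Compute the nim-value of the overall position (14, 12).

1

Stack A, S = {1, 3, 5, 6}:
G(0) = 0
G(1) = mex{0} = 1
G(2) = mex{1} = 0
G(3) = mex{0,0} = 1
G(4) = mex{1,1} = 0
G(5) = mex{0,0,0} = 1
G(6) = mex{1,1,1,0} = 2
G(7) = mex{2,0,0,1} = 3
G(8) = mex{3,1,1,0} = 2
G(9) = mex{2,2,0,1} = 3
G(10) = mex{3,3,1,0} = 2
G(11) = mex{2,2,2,1} = 0
G(12) = mex{0,3,3,2} = 1
G(13) = mex{1,2,2,3} = 0
G(14) = mex{0,0,3,2} = 1
G_A(14) = 1.
Stack B, S = {1, 3}:
n :  0  1  2  3  4  5  6  7  8  9 10 11 12
G :  0  1  0  1  0  1  0  1  0  1  0  1  0
G_B(12) = 0.
Combined Grundy value = 1 ⊕ 0 = 1.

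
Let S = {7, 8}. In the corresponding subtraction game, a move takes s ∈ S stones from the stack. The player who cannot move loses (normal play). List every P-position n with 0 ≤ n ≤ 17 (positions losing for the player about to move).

0, 1, 2, 3, 4, 5, 6, 15, 16, 17

G(0) = 0
G(1) = mex{} = 0
G(2) = mex{} = 0
G(3) = mex{} = 0
G(4) = mex{} = 0
G(5) = mex{} = 0
G(6) = mex{} = 0
G(7) = mex{0} = 1
G(8) = mex{0,0} = 1
G(9) = mex{0,0} = 1
G(10) = mex{0,0} = 1
G(11) = mex{0,0} = 1
G(12) = mex{0,0} = 1
G(13) = mex{0,0} = 1
G(14) = mex{1,0} = 2
G(15) = mex{1,1} = 0
G(16) = mex{1,1} = 0
G(17) = mex{1,1} = 0
P-positions are exactly the n with G(n) = 0.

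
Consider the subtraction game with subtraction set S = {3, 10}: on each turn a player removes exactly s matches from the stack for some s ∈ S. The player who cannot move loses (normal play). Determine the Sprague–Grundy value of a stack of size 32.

n :  0  1  2  3  4  5  6  7  8  9 10 11 12 13 14 15 16 17 18 19 20 21 22 23 24 25 26 27 28 29 30 31 32
G :  0  0  0  1  1  1  0  0  0  1  1  1  2  0  0  0  1  1  1  0  0  0  1  1  1  2  0  0  0  1  1  1  0

0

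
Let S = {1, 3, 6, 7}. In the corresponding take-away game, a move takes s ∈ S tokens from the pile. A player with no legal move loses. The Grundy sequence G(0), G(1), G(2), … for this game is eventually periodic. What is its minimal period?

12

G(0) = 0
G(1) = mex{0} = 1
G(2) = mex{1} = 0
G(3) = mex{0,0} = 1
G(4) = mex{1,1} = 0
G(5) = mex{0,0} = 1
G(6) = mex{1,1,0} = 2
G(7) = mex{2,0,1,0} = 3
G(8) = mex{3,1,0,1} = 2
G(9) = mex{2,2,1,0} = 3
G(10) = mex{3,3,0,1} = 2
G(11) = mex{2,2,1,0} = 3
G(12) = mex{3,3,2,1} = 0
G(13) = mex{0,2,3,2} = 1
G(14) = mex{1,3,2,3} = 0
G(15) = mex{0,0,3,2} = 1
G(16) = mex{1,1,2,3} = 0
G(17) = mex{0,0,3,2} = 1
G(18) = mex{1,1,0,3} = 2
G(19) = mex{2,0,1,0} = 3
G(20) = mex{3,1,0,1} = 2
G(21) = mex{2,2,1,0} = 3
G(22) = mex{3,3,0,1} = 2
G(23) = mex{2,2,1,0} = 3
G(24) = mex{3,3,2,1} = 0
G(25) = mex{0,2,3,2} = 1
G(n+12) = G(n) holds for n = 0,…,6 (a full window of length max(S) = 7), so the sequence is purely periodic with period 12.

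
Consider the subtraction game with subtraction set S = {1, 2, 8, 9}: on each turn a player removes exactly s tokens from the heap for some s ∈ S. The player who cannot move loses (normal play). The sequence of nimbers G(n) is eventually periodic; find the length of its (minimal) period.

10

G(0) = 0
G(1) = mex{0} = 1
G(2) = mex{1,0} = 2
G(3) = mex{2,1} = 0
G(4) = mex{0,2} = 1
G(5) = mex{1,0} = 2
G(6) = mex{2,1} = 0
G(7) = mex{0,2} = 1
G(8) = mex{1,0,0} = 2
G(9) = mex{2,1,1,0} = 3
G(10) = mex{3,2,2,1} = 0
G(11) = mex{0,3,0,2} = 1
G(12) = mex{1,0,1,0} = 2
G(13) = mex{2,1,2,1} = 0
G(14) = mex{0,2,0,2} = 1
G(15) = mex{1,0,1,0} = 2
G(16) = mex{2,1,2,1} = 0
G(17) = mex{0,2,3,2} = 1
G(18) = mex{1,0,0,3} = 2
G(19) = mex{2,1,1,0} = 3
G(20) = mex{3,2,2,1} = 0
G(21) = mex{0,3,0,2} = 1
G(n+10) = G(n) holds for n = 0,…,8 (a full window of length max(S) = 9), so the sequence is purely periodic with period 10.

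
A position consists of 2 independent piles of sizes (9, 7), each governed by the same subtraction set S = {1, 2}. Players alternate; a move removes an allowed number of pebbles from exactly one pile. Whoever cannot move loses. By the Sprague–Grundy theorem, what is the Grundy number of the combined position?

All piles use S = {1, 2}:
n : 0 1 2 3 4 5 6 7 8 9
G : 0 1 2 0 1 2 0 1 2 0
Pile A: G(9) = 0.
Pile B: G(7) = 1.
Combined Grundy value = 0 ⊕ 1 = 1.

1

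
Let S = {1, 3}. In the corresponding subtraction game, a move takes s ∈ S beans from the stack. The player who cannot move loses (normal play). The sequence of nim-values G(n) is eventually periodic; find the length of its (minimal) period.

n :  0  1  2  3  4  5  6  7  8  9 10 11 12 13 14
G :  0  1  0  1  0  1  0  1  0  1  0  1  0  1  0
G(n+2) = G(n) holds for n = 0,…,2 (a full window of length max(S) = 3), so the sequence is purely periodic with period 2.

2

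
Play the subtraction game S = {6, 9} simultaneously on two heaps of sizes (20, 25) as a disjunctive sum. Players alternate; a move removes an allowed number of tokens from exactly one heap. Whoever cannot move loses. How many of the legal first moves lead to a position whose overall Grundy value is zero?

All heaps use S = {6, 9}:
G(0) = 0
G(1) = mex{} = 0
G(2) = mex{} = 0
G(3) = mex{} = 0
G(4) = mex{} = 0
G(5) = mex{} = 0
G(6) = mex{0} = 1
G(7) = mex{0} = 1
G(8) = mex{0} = 1
G(9) = mex{0,0} = 1
G(10) = mex{0,0} = 1
G(11) = mex{0,0} = 1
G(12) = mex{1,0} = 2
G(13) = mex{1,0} = 2
G(14) = mex{1,0} = 2
G(15) = mex{1,1} = 0
G(16) = mex{1,1} = 0
G(17) = mex{1,1} = 0
G(18) = mex{2,1} = 0
G(19) = mex{2,1} = 0
G(20) = mex{2,1} = 0
G(21) = mex{0,2} = 1
G(22) = mex{0,2} = 1
G(23) = mex{0,2} = 1
G(24) = mex{0,0} = 1
G(25) = mex{0,0} = 1
Heap A: G(20) = 0.
Heap B: G(25) = 1.
Combined Grundy value = 0 ⊕ 1 = 1.
A winning move leaves total XOR = 0, i.e. changes one component's Grundy value g to g ⊕ X where X is the current total.
Heap A: need g' = 0⊕1 = 1. Options: 20−6→G=2, 20−9→G=1. Hits: 1.
Heap B: need g' = 1⊕1 = 0. Options: 25−6→G=0, 25−9→G=0. Hits: 2.

3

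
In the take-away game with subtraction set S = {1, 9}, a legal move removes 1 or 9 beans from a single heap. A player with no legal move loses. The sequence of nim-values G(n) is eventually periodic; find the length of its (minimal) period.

2

n :  0  1  2  3  4  5  6  7  8  9 10 11 12 13 14
G :  0  1  0  1  0  1  0  1  0  1  0  1  0  1  0
G(n+2) = G(n) holds for n = 0,…,8 (a full window of length max(S) = 9), so the sequence is purely periodic with period 2.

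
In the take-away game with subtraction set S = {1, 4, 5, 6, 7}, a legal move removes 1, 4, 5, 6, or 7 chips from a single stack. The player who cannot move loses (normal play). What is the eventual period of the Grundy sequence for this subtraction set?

n :  0  1  2  3  4  5  6  7  8  9 10 11 12 13 14 15 16 17 18 19 20 21
G :  0  1  0  1  2  3  2  3  4  5  0  1  0  1  2  3  2  3  4  5  0  1
G(n+10) = G(n) holds for n = 0,…,6 (a full window of length max(S) = 7), so the sequence is purely periodic with period 10.

10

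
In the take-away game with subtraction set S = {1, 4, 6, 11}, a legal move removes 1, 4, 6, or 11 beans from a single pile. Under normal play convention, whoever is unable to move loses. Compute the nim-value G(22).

0

n :  0  1  2  3  4  5  6  7  8  9 10 11 12 13 14 15 16 17 18 19 20 21 22
G :  0  1  0  1  2  0  1  0  1  2  0  1  0  1  2  0  1  0  1  2  0  1  0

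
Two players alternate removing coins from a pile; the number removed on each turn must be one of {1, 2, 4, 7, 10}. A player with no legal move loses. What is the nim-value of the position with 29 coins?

n :  0  1  2  3  4  5  6  7  8  9 10 11 12 13 14 15 16 17 18 19 20 21 22 23 24 25 26 27 28 29
G :  0  1  2  0  1  2  0  1  2  0  1  2  0  1  2  0  1  2  0  1  2  0  1  2  0  1  2  0  1  2

2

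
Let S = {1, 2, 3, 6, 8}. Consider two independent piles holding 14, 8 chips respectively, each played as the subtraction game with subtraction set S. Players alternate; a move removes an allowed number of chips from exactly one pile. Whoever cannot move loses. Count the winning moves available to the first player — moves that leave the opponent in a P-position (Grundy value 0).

2

All piles use S = {1, 2, 3, 6, 8}:
G(0) = 0
G(1) = mex{0} = 1
G(2) = mex{1,0} = 2
G(3) = mex{2,1,0} = 3
G(4) = mex{3,2,1} = 0
G(5) = mex{0,3,2} = 1
G(6) = mex{1,0,3,0} = 2
G(7) = mex{2,1,0,1} = 3
G(8) = mex{3,2,1,2,0} = 4
G(9) = mex{4,3,2,3,1} = 0
G(10) = mex{0,4,3,0,2} = 1
G(11) = mex{1,0,4,1,3} = 2
G(12) = mex{2,1,0,2,0} = 3
G(13) = mex{3,2,1,3,1} = 0
G(14) = mex{0,3,2,4,2} = 1
Pile A: G(14) = 1.
Pile B: G(8) = 4.
Combined Grundy value = 1 ⊕ 4 = 5.
A winning move leaves total XOR = 0, i.e. changes one component's Grundy value g to g ⊕ X where X is the current total.
Pile A: need g' = 1⊕5 = 4. Options: 14−1→G=0, 14−2→G=3, 14−3→G=2, 14−6→G=4, 14−8→G=2. Hits: 1.
Pile B: need g' = 4⊕5 = 1. Options: 8−1→G=3, 8−2→G=2, 8−3→G=1, 8−6→G=2, 8−8→G=0. Hits: 1.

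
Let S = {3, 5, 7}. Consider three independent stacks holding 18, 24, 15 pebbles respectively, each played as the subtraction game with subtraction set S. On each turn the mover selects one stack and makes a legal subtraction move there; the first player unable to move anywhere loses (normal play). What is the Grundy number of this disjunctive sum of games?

2

All stacks use S = {3, 5, 7}:
G(0) = 0
G(1) = mex{} = 0
G(2) = mex{} = 0
G(3) = mex{0} = 1
G(4) = mex{0} = 1
G(5) = mex{0,0} = 1
G(6) = mex{1,0} = 2
G(7) = mex{1,0,0} = 2
G(8) = mex{1,1,0} = 2
G(9) = mex{2,1,0} = 3
G(10) = mex{2,1,1} = 0
G(11) = mex{2,2,1} = 0
G(12) = mex{3,2,1} = 0
G(13) = mex{0,2,2} = 1
G(14) = mex{0,3,2} = 1
G(15) = mex{0,0,2} = 1
G(16) = mex{1,0,3} = 2
G(17) = mex{1,0,0} = 2
G(18) = mex{1,1,0} = 2
G(19) = mex{2,1,0} = 3
G(20) = mex{2,1,1} = 0
G(21) = mex{2,2,1} = 0
G(22) = mex{3,2,1} = 0
G(23) = mex{0,2,2} = 1
G(24) = mex{0,3,2} = 1
Stack A: G(18) = 2.
Stack B: G(24) = 1.
Stack C: G(15) = 1.
Combined Grundy value = 2 ⊕ 1 ⊕ 1 = 2.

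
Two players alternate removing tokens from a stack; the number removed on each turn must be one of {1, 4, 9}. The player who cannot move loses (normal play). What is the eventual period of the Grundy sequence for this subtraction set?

5

n :  0  1  2  3  4  5  6  7  8  9 10 11 12 13 14 15
G :  0  1  0  1  2  0  1  0  1  2  0  1  0  1  2  0
G(n+5) = G(n) holds for n = 0,…,8 (a full window of length max(S) = 9), so the sequence is purely periodic with period 5.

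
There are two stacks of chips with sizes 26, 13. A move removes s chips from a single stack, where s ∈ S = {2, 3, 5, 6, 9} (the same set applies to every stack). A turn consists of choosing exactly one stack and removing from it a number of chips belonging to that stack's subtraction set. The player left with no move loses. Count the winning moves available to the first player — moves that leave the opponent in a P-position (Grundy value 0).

All stacks use S = {2, 3, 5, 6, 9}:
G(0) = 0
G(1) = mex{} = 0
G(2) = mex{0} = 1
G(3) = mex{0,0} = 1
G(4) = mex{1,0} = 2
G(5) = mex{1,1,0} = 2
G(6) = mex{2,1,0,0} = 3
G(7) = mex{2,2,1,0} = 3
G(8) = mex{3,2,1,1} = 0
G(9) = mex{3,3,2,1,0} = 4
G(10) = mex{0,3,2,2,0} = 1
G(11) = mex{4,0,3,2,1} = 5
G(12) = mex{1,4,3,3,1} = 0
G(13) = mex{5,1,0,3,2} = 4
G(14) = mex{0,5,4,0,2} = 1
G(15) = mex{4,0,1,4,3} = 2
G(16) = mex{1,4,5,1,3} = 0
G(17) = mex{2,1,0,5,0} = 3
G(18) = mex{0,2,4,0,4} = 1
G(19) = mex{3,0,1,4,1} = 2
G(20) = mex{1,3,2,1,5} = 0
G(21) = mex{2,1,0,2,0} = 3
G(22) = mex{0,2,3,0,4} = 1
G(23) = mex{3,0,1,3,1} = 2
G(24) = mex{1,3,2,1,2} = 0
G(25) = mex{2,1,0,2,0} = 3
G(26) = mex{0,2,3,0,3} = 1
Stack A: G(26) = 1.
Stack B: G(13) = 4.
Combined Grundy value = 1 ⊕ 4 = 5.
A winning move leaves total XOR = 0, i.e. changes one component's Grundy value g to g ⊕ X where X is the current total.
Stack A: need g' = 1⊕5 = 4. Options: 26−2→G=0, 26−3→G=2, 26−5→G=3, 26−6→G=0, 26−9→G=3. Hits: 0.
Stack B: need g' = 4⊕5 = 1. Options: 13−2→G=5, 13−3→G=1, 13−5→G=0, 13−6→G=3, 13−9→G=2. Hits: 1.

1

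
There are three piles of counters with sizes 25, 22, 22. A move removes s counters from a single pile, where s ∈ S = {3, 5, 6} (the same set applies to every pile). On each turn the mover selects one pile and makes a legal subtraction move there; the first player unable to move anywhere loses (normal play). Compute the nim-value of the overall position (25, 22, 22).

All piles use S = {3, 5, 6}:
G(0) = 0
G(1) = mex{} = 0
G(2) = mex{} = 0
G(3) = mex{0} = 1
G(4) = mex{0} = 1
G(5) = mex{0,0} = 1
G(6) = mex{1,0,0} = 2
G(7) = mex{1,0,0} = 2
G(8) = mex{1,1,0} = 2
G(9) = mex{2,1,1} = 0
G(10) = mex{2,1,1} = 0
G(11) = mex{2,2,1} = 0
G(12) = mex{0,2,2} = 1
G(13) = mex{0,2,2} = 1
G(14) = mex{0,0,2} = 1
G(15) = mex{1,0,0} = 2
G(16) = mex{1,0,0} = 2
G(17) = mex{1,1,0} = 2
G(18) = mex{2,1,1} = 0
G(19) = mex{2,1,1} = 0
G(20) = mex{2,2,1} = 0
G(21) = mex{0,2,2} = 1
G(22) = mex{0,2,2} = 1
G(23) = mex{0,0,2} = 1
G(24) = mex{1,0,0} = 2
G(25) = mex{1,0,0} = 2
Pile A: G(25) = 2.
Pile B: G(22) = 1.
Pile C: G(22) = 1.
Combined Grundy value = 2 ⊕ 1 ⊕ 1 = 2.

2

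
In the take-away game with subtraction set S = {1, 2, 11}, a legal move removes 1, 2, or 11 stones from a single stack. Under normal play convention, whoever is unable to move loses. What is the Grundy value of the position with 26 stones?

2

G(0) = 0
G(1) = mex{0} = 1
G(2) = mex{1,0} = 2
G(3) = mex{2,1} = 0
G(4) = mex{0,2} = 1
G(5) = mex{1,0} = 2
G(6) = mex{2,1} = 0
G(7) = mex{0,2} = 1
G(8) = mex{1,0} = 2
G(9) = mex{2,1} = 0
G(10) = mex{0,2} = 1
G(11) = mex{1,0,0} = 2
G(12) = mex{2,1,1} = 0
G(13) = mex{0,2,2} = 1
G(14) = mex{1,0,0} = 2
G(15) = mex{2,1,1} = 0
G(16) = mex{0,2,2} = 1
G(17) = mex{1,0,0} = 2
G(18) = mex{2,1,1} = 0
G(19) = mex{0,2,2} = 1
G(20) = mex{1,0,0} = 2
G(21) = mex{2,1,1} = 0
G(22) = mex{0,2,2} = 1
G(23) = mex{1,0,0} = 2
G(24) = mex{2,1,1} = 0
G(25) = mex{0,2,2} = 1
G(26) = mex{1,0,0} = 2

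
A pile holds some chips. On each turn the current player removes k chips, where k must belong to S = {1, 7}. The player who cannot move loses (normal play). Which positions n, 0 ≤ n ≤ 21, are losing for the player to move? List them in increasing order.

n :  0  1  2  3  4  5  6  7  8  9 10 11 12 13 14 15 16 17 18 19 20 21
G :  0  1  0  1  0  1  0  1  0  1  0  1  0  1  0  1  0  1  0  1  0  1
P-positions are exactly the n with G(n) = 0.

0, 2, 4, 6, 8, 10, 12, 14, 16, 18, 20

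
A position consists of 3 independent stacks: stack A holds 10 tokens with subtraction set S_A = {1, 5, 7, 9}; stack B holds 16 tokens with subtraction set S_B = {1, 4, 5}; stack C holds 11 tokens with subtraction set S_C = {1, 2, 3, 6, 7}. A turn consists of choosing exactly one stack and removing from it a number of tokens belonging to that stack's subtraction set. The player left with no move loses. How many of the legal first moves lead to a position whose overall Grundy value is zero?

Stack A, S = {1, 5, 7, 9}:
n :  0  1  2  3  4  5  6  7  8  9 10
G :  0  1  0  1  0  1  0  1  0  1  0
G_A(10) = 0.
Stack B, S = {1, 4, 5}:
n :  0  1  2  3  4  5  6  7  8  9 10 11 12 13 14 15 16
G :  0  1  0  1  2  3  2  3  0  1  0  1  2  3  2  3  0
G_B(16) = 0.
Stack C, S = {1, 2, 3, 6, 7}:
G(0) = 0
G(1) = mex{0} = 1
G(2) = mex{1,0} = 2
G(3) = mex{2,1,0} = 3
G(4) = mex{3,2,1} = 0
G(5) = mex{0,3,2} = 1
G(6) = mex{1,0,3,0} = 2
G(7) = mex{2,1,0,1,0} = 3
G(8) = mex{3,2,1,2,1} = 0
G(9) = mex{0,3,2,3,2} = 1
G(10) = mex{1,0,3,0,3} = 2
G(11) = mex{2,1,0,1,0} = 3
G_C(11) = 3.
Combined Grundy value = 0 ⊕ 0 ⊕ 3 = 3.
A winning move leaves total XOR = 0, i.e. changes one component's Grundy value g to g ⊕ X where X is the current total.
Stack A: need g' = 0⊕3 = 3. Options: 10−1→G=1, 10−5→G=1, 10−7→G=1, 10−9→G=1. Hits: 0.
Stack B: need g' = 0⊕3 = 3. Options: 16−1→G=3, 16−4→G=2, 16−5→G=1. Hits: 1.
Stack C: need g' = 3⊕3 = 0. Options: 11−1→G=2, 11−2→G=1, 11−3→G=0, 11−6→G=1, 11−7→G=0. Hits: 2.

3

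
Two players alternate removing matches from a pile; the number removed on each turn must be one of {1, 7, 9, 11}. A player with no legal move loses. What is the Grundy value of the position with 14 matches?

n :  0  1  2  3  4  5  6  7  8  9 10 11 12 13 14
G :  0  1  0  1  0  1  0  1  0  1  0  1  0  1  0

0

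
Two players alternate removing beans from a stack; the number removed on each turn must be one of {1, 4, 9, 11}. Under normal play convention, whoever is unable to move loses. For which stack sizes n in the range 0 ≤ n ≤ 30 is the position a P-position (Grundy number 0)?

G(0) = 0
G(1) = mex{0} = 1
G(2) = mex{1} = 0
G(3) = mex{0} = 1
G(4) = mex{1,0} = 2
G(5) = mex{2,1} = 0
G(6) = mex{0,0} = 1
G(7) = mex{1,1} = 0
G(8) = mex{0,2} = 1
G(9) = mex{1,0,0} = 2
G(10) = mex{2,1,1} = 0
G(11) = mex{0,0,0,0} = 1
G(12) = mex{1,1,1,1} = 0
G(13) = mex{0,2,2,0} = 1
G(14) = mex{1,0,0,1} = 2
G(15) = mex{2,1,1,2} = 0
G(16) = mex{0,0,0,0} = 1
G(17) = mex{1,1,1,1} = 0
G(18) = mex{0,2,2,0} = 1
G(19) = mex{1,0,0,1} = 2
G(20) = mex{2,1,1,2} = 0
G(21) = mex{0,0,0,0} = 1
G(22) = mex{1,1,1,1} = 0
G(23) = mex{0,2,2,0} = 1
G(24) = mex{1,0,0,1} = 2
G(25) = mex{2,1,1,2} = 0
G(26) = mex{0,0,0,0} = 1
G(27) = mex{1,1,1,1} = 0
G(28) = mex{0,2,2,0} = 1
G(29) = mex{1,0,0,1} = 2
G(30) = mex{2,1,1,2} = 0
P-positions are exactly the n with G(n) = 0.

0, 2, 5, 7, 10, 12, 15, 17, 20, 22, 25, 27, 30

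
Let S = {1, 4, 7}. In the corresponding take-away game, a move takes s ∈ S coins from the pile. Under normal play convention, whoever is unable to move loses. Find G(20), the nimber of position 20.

2

G(0) = 0
G(1) = mex{0} = 1
G(2) = mex{1} = 0
G(3) = mex{0} = 1
G(4) = mex{1,0} = 2
G(5) = mex{2,1} = 0
G(6) = mex{0,0} = 1
G(7) = mex{1,1,0} = 2
G(8) = mex{2,2,1} = 0
G(9) = mex{0,0,0} = 1
G(10) = mex{1,1,1} = 0
G(11) = mex{0,2,2} = 1
G(12) = mex{1,0,0} = 2
G(13) = mex{2,1,1} = 0
G(14) = mex{0,0,2} = 1
G(15) = mex{1,1,0} = 2
G(16) = mex{2,2,1} = 0
G(17) = mex{0,0,0} = 1
G(18) = mex{1,1,1} = 0
G(19) = mex{0,2,2} = 1
G(20) = mex{1,0,0} = 2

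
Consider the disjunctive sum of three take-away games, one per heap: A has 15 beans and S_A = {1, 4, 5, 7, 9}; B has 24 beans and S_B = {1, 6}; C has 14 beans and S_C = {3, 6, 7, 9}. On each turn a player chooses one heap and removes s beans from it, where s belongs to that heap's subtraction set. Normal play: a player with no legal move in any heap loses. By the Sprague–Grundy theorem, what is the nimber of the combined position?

Heap A, S = {1, 4, 5, 7, 9}:
G(0) = 0
G(1) = mex{0} = 1
G(2) = mex{1} = 0
G(3) = mex{0} = 1
G(4) = mex{1,0} = 2
G(5) = mex{2,1,0} = 3
G(6) = mex{3,0,1} = 2
G(7) = mex{2,1,0,0} = 3
G(8) = mex{3,2,1,1} = 0
G(9) = mex{0,3,2,0,0} = 1
G(10) = mex{1,2,3,1,1} = 0
G(11) = mex{0,3,2,2,0} = 1
G(12) = mex{1,0,3,3,1} = 2
G(13) = mex{2,1,0,2,2} = 3
G(14) = mex{3,0,1,3,3} = 2
G(15) = mex{2,1,0,0,2} = 3
G_A(15) = 3.
Heap B, S = {1, 6}:
n :  0  1  2  3  4  5  6  7  8  9 10 11 12 13 14 15 16 17 18 19 20 21 22 23 24
G :  0  1  0  1  0  1  2  0  1  0  1  0  1  2  0  1  0  1  0  1  2  0  1  0  1
G_B(24) = 1.
Heap C, S = {3, 6, 7, 9}:
n :  0  1  2  3  4  5  6  7  8  9 10 11 12 13 14
G :  0  0  0  1  1  1  2  2  2  3  3  3  0  0  0
G_C(14) = 0.
Combined Grundy value = 3 ⊕ 1 ⊕ 0 = 2.

2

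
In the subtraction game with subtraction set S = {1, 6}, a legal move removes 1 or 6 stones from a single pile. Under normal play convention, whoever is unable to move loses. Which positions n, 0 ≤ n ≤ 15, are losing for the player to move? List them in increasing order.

0, 2, 4, 7, 9, 11, 14

n :  0  1  2  3  4  5  6  7  8  9 10 11 12 13 14 15
G :  0  1  0  1  0  1  2  0  1  0  1  0  1  2  0  1
P-positions are exactly the n with G(n) = 0.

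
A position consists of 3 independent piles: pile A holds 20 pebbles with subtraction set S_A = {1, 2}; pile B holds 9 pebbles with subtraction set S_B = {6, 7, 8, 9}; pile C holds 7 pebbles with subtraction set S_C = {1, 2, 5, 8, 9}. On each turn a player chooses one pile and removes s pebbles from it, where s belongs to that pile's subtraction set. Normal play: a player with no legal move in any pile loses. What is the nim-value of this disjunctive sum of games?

2

Pile A, S = {1, 2}:
n :  0  1  2  3  4  5  6  7  8  9 10 11 12 13 14 15 16 17 18 19 20
G :  0  1  2  0  1  2  0  1  2  0  1  2  0  1  2  0  1  2  0  1  2
G_A(20) = 2.
Pile B, S = {6, 7, 8, 9}:
n : 0 1 2 3 4 5 6 7 8 9
G : 0 0 0 0 0 0 1 1 1 1
G_B(9) = 1.
Pile C, S = {1, 2, 5, 8, 9}:
n : 0 1 2 3 4 5 6 7
G : 0 1 2 0 1 2 0 1
G_C(7) = 1.
Combined Grundy value = 2 ⊕ 1 ⊕ 1 = 2.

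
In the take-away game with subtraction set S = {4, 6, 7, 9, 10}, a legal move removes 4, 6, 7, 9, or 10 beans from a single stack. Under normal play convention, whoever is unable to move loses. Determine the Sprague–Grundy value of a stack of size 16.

n :  0  1  2  3  4  5  6  7  8  9 10 11 12 13 14 15 16
G :  0  0  0  0  1  1  1  1  2  2  2  2  3  3  0  0  0

0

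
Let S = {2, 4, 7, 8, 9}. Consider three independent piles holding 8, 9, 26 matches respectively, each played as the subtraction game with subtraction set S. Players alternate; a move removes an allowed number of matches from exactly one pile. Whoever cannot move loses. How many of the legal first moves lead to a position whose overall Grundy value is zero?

1

All piles use S = {2, 4, 7, 8, 9}:
n :  0  1  2  3  4  5  6  7  8  9 10 11 12 13 14 15 16 17 18 19 20 21 22 23 24 25 26
G :  0  0  1  1  2  2  0  3  1  4  2  0  0  1  1  2  2  0  3  1  4  2  0  0  1  1  2
Pile A: G(8) = 1.
Pile B: G(9) = 4.
Pile C: G(26) = 2.
Combined Grundy value = 1 ⊕ 4 ⊕ 2 = 7.
A winning move leaves total XOR = 0, i.e. changes one component's Grundy value g to g ⊕ X where X is the current total.
Pile A: need g' = 1⊕7 = 6. Options: 8−2→G=0, 8−4→G=2, 8−7→G=0, 8−8→G=0. Hits: 0.
Pile B: need g' = 4⊕7 = 3. Options: 9−2→G=3, 9−4→G=2, 9−7→G=1, 9−8→G=0, 9−9→G=0. Hits: 1.
Pile C: need g' = 2⊕7 = 5. Options: 26−2→G=1, 26−4→G=0, 26−7→G=1, 26−8→G=3, 26−9→G=0. Hits: 0.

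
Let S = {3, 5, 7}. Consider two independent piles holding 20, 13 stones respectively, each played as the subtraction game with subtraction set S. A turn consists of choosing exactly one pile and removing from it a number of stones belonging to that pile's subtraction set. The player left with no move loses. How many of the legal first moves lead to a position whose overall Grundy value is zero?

All piles use S = {3, 5, 7}:
G(0) = 0
G(1) = mex{} = 0
G(2) = mex{} = 0
G(3) = mex{0} = 1
G(4) = mex{0} = 1
G(5) = mex{0,0} = 1
G(6) = mex{1,0} = 2
G(7) = mex{1,0,0} = 2
G(8) = mex{1,1,0} = 2
G(9) = mex{2,1,0} = 3
G(10) = mex{2,1,1} = 0
G(11) = mex{2,2,1} = 0
G(12) = mex{3,2,1} = 0
G(13) = mex{0,2,2} = 1
G(14) = mex{0,3,2} = 1
G(15) = mex{0,0,2} = 1
G(16) = mex{1,0,3} = 2
G(17) = mex{1,0,0} = 2
G(18) = mex{1,1,0} = 2
G(19) = mex{2,1,0} = 3
G(20) = mex{2,1,1} = 0
Pile A: G(20) = 0.
Pile B: G(13) = 1.
Combined Grundy value = 0 ⊕ 1 = 1.
A winning move leaves total XOR = 0, i.e. changes one component's Grundy value g to g ⊕ X where X is the current total.
Pile A: need g' = 0⊕1 = 1. Options: 20−3→G=2, 20−5→G=1, 20−7→G=1. Hits: 2.
Pile B: need g' = 1⊕1 = 0. Options: 13−3→G=0, 13−5→G=2, 13−7→G=2. Hits: 1.

3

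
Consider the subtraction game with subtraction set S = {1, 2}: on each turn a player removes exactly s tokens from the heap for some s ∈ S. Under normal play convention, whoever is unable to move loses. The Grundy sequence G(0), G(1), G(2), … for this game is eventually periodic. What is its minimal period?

3

n :  0  1  2  3  4  5  6  7  8  9 10 11 12 13 14
G :  0  1  2  0  1  2  0  1  2  0  1  2  0  1  2
G(n+3) = G(n) holds for n = 0,…,1 (a full window of length max(S) = 2), so the sequence is purely periodic with period 3.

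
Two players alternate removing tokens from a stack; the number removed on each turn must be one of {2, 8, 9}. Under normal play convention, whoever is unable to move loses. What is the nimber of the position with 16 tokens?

0

n :  0  1  2  3  4  5  6  7  8  9 10 11 12 13 14 15 16
G :  0  0  1  1  0  0  1  1  2  2  3  0  2  1  3  0  0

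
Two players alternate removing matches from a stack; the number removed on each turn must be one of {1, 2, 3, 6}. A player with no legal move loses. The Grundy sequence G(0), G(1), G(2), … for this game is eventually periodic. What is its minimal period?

4

G(0) = 0
G(1) = mex{0} = 1
G(2) = mex{1,0} = 2
G(3) = mex{2,1,0} = 3
G(4) = mex{3,2,1} = 0
G(5) = mex{0,3,2} = 1
G(6) = mex{1,0,3,0} = 2
G(7) = mex{2,1,0,1} = 3
G(8) = mex{3,2,1,2} = 0
G(9) = mex{0,3,2,3} = 1
G(10) = mex{1,0,3,0} = 2
G(11) = mex{2,1,0,1} = 3
G(12) = mex{3,2,1,2} = 0
G(13) = mex{0,3,2,3} = 1
G(14) = mex{1,0,3,0} = 2
G(n+4) = G(n) holds for n = 0,…,5 (a full window of length max(S) = 6), so the sequence is purely periodic with period 4.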